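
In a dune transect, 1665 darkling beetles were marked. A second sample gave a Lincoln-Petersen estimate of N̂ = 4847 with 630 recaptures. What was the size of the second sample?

C = 1834

From N = M·C/R: C = N·R / M = 4847·630 / 1665 = 3053610 / 1665 = 1834.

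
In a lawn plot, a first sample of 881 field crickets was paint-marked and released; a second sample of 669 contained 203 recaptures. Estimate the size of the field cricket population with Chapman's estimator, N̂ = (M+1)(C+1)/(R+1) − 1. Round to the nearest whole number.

N ≈ 2896

N̂ = (881+1)(669+1)/(203+1) − 1 = 882·670/204 − 1
= 590940/204 − 1 ≈ 2896.8 − 1 ≈ 2895.8 → 2896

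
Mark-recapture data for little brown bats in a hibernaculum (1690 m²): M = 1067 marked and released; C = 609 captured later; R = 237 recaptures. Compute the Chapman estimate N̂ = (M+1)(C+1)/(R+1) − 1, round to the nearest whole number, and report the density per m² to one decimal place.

density ≈ 1.6 little brown bats per m²

N̂ = 1068·610/238 − 1 = 651480/238 − 1 ≈ 2736.3 → 2736
Density = N̂ / area = 2736 / 1690 ≈ 1.62 → 1.6 per m²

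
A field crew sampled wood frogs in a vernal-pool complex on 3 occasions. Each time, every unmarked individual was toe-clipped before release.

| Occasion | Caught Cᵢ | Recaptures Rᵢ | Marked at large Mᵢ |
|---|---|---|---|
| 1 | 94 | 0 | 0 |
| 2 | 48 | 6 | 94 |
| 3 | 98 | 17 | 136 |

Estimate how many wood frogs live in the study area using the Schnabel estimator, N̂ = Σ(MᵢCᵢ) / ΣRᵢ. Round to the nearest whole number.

N ≈ 776

Σ MᵢCᵢ = 0·94 + 94·48 + 136·98 = 0 + 4512 + 13328 = 17840
Σ Rᵢ = 0 + 6 + 17 = 23
N̂ = 17840 / 23 ≈ 775.7 → 776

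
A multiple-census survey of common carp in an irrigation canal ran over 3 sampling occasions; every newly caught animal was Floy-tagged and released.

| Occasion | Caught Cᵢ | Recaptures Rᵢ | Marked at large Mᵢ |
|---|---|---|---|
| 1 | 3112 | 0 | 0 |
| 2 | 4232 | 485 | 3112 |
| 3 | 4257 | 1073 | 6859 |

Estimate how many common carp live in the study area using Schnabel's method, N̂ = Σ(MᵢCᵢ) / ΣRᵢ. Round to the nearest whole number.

N ≈ 27,194

Σ MᵢCᵢ = 0·3112 + 3112·4232 + 6859·4257 = 0 + 13169984 + 29198763 = 42368747
Σ Rᵢ = 0 + 485 + 1073 = 1558
N̂ = 42368747 / 1558 ≈ 27194.3 → 27194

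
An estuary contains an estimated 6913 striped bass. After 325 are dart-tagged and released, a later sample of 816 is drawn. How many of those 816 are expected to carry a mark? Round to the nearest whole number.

The marked fraction of the population is 325/6913, so in a sample of 816 expect C·(M/N) marked.
E[R] = 325 × 816 / 6913 = 265200 / 6913 ≈ 38.4 → 38

expected recaptures ≈ 38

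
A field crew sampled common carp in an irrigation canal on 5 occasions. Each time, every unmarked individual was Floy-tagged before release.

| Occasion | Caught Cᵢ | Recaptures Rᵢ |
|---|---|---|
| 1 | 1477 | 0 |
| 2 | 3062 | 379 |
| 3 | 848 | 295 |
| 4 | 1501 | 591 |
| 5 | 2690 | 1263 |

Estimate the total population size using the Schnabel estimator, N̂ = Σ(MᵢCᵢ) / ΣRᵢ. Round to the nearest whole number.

N ≈ 11,966

Marked at large before each occasion: Mᵢ = Σⱼ<ᵢ (Cⱼ − Rⱼ) → M1=0, M2=1477, M3=4160, M4=4713, M5=5623
Σ MᵢCᵢ = 0·1477 + 1477·3062 + 4160·848 + 4713·1501 + 5623·2690 = 0 + 4522574 + 3527680 + 7074213 + 15125870 = 30250337
Σ Rᵢ = 0 + 379 + 295 + 591 + 1263 = 2528
N̂ = 30250337 / 2528 ≈ 11966.1 → 11966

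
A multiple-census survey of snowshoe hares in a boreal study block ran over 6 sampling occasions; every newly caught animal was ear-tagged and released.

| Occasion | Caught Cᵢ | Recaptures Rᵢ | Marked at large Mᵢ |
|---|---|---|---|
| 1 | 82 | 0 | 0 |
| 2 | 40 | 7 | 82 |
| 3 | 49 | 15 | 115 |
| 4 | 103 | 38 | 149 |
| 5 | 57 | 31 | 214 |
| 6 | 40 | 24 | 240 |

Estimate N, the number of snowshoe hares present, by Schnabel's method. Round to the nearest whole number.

N ≈ 401

Σ MᵢCᵢ = 0·82 + 82·40 + 115·49 + 149·103 + 214·57 + 240·40 = 0 + 3280 + 5635 + 15347 + 12198 + 9600 = 46060
Σ Rᵢ = 0 + 7 + 15 + 38 + 31 + 24 = 115
N̂ = 46060 / 115 ≈ 400.5 → 401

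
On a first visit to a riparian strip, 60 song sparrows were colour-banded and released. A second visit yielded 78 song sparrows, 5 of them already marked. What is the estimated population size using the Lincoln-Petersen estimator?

The marked fraction in the recapture sample should equal the marked fraction in the population: 5/78 = 60/N.
N = (60 × 78) / 5 = 4680 / 5 = 936

N = 936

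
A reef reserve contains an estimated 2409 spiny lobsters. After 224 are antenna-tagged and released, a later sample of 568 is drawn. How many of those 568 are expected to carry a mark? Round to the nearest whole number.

expected recaptures ≈ 53

Expected recaptures E[R] = M·C / N.
E[R] = 224 × 568 / 2409 = 127232 / 2409 ≈ 52.8 → 53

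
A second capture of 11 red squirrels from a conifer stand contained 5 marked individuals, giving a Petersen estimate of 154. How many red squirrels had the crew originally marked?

From N = M·C/R: M = N·R / C = 154·5 / 11 = 770 / 11 = 70.

M = 70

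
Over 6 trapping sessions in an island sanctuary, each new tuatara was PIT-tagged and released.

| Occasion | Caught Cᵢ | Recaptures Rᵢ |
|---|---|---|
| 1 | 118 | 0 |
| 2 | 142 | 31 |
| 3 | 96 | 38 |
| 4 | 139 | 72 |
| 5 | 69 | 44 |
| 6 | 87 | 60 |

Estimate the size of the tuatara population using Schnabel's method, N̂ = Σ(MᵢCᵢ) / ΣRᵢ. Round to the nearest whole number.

N ≈ 555

Marked at large before each occasion: Mᵢ = Σⱼ<ᵢ (Cⱼ − Rⱼ) → M1=0, M2=118, M3=229, M4=287, M5=354, M6=379
Σ MᵢCᵢ = 0·118 + 118·142 + 229·96 + 287·139 + 354·69 + 379·87 = 0 + 16756 + 21984 + 39893 + 24426 + 32973 = 136032
Σ Rᵢ = 0 + 31 + 38 + 72 + 44 + 60 = 245
N̂ = 136032 / 245 ≈ 555.2 → 555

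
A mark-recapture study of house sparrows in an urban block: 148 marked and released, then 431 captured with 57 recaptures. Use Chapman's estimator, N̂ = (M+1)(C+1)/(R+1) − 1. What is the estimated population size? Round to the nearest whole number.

N ≈ 1109

N̂ = (148+1)(431+1)/(57+1) − 1 = 149·432/58 − 1
= 64368/58 − 1 ≈ 1109.8 − 1 ≈ 1108.8 → 1109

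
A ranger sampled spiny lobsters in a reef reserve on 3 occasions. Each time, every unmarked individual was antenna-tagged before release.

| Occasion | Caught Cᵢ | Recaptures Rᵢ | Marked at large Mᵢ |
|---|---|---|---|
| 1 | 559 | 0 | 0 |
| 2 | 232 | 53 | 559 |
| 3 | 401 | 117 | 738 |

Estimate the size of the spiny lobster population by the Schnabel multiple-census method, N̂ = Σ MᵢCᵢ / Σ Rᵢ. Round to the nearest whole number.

N ≈ 2504

Σ MᵢCᵢ = 0·559 + 559·232 + 738·401 = 0 + 129688 + 295938 = 425626
Σ Rᵢ = 0 + 53 + 117 = 170
N̂ = 425626 / 170 ≈ 2503.7 → 2504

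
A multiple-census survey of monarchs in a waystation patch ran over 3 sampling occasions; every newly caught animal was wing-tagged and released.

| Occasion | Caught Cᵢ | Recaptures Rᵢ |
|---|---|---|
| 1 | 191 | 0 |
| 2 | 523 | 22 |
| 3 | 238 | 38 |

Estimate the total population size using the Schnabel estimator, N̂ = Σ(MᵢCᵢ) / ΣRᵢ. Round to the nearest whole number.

Marked at large before each occasion: Mᵢ = Σⱼ<ᵢ (Cⱼ − Rⱼ) → M1=0, M2=191, M3=692
Σ MᵢCᵢ = 0·191 + 191·523 + 692·238 = 0 + 99893 + 164696 = 264589
Σ Rᵢ = 0 + 22 + 38 = 60
N̂ = 264589 / 60 ≈ 4409.8 → 4410

N ≈ 4410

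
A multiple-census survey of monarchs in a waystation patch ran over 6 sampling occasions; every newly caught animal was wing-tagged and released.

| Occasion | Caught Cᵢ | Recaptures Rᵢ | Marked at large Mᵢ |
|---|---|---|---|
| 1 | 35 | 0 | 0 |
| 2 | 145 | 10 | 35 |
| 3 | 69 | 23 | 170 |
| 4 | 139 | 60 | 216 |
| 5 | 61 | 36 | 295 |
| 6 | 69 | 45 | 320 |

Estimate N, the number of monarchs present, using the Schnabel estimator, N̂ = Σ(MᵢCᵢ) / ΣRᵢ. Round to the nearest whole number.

N ≈ 499

Σ MᵢCᵢ = 0·35 + 35·145 + 170·69 + 216·139 + 295·61 + 320·69 = 0 + 5075 + 11730 + 30024 + 17995 + 22080 = 86904
Σ Rᵢ = 0 + 10 + 23 + 60 + 36 + 45 = 174
N̂ = 86904 / 174 ≈ 499.4 → 499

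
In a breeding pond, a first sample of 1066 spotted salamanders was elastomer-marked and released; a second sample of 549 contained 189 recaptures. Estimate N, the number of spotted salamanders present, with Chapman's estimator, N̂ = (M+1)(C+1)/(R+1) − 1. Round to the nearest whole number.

N ≈ 3088

N̂ = (1066+1)(549+1)/(189+1) − 1 = 1067·550/190 − 1
= 586850/190 − 1 ≈ 3088.7 − 1 ≈ 3087.7 → 3088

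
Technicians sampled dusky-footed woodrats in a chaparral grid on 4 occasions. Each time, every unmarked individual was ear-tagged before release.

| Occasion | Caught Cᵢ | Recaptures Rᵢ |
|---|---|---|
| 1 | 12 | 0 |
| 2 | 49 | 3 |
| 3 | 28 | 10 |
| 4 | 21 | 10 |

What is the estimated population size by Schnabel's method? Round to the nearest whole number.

N ≈ 166

Marked at large before each occasion: Mᵢ = Σⱼ<ᵢ (Cⱼ − Rⱼ) → M1=0, M2=12, M3=58, M4=76
Σ MᵢCᵢ = 0·12 + 12·49 + 58·28 + 76·21 = 0 + 588 + 1624 + 1596 = 3808
Σ Rᵢ = 0 + 3 + 10 + 10 = 23
N̂ = 3808 / 23 ≈ 165.6 → 166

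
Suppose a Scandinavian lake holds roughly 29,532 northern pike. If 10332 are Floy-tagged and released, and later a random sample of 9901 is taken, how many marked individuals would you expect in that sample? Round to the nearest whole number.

expected recaptures ≈ 3464

Expected recaptures E[R] = M·C / N.
E[R] = 10332 × 9901 / 29532 = 102297132 / 29532 ≈ 3463.9 → 3464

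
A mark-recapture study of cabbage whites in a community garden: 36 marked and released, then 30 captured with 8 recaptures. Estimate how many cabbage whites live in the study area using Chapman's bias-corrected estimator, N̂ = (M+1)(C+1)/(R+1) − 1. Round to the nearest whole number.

N ≈ 126

N̂ = (36+1)(30+1)/(8+1) − 1 = 37·31/9 − 1
= 1147/9 − 1 ≈ 127.4 − 1 ≈ 126.4 → 126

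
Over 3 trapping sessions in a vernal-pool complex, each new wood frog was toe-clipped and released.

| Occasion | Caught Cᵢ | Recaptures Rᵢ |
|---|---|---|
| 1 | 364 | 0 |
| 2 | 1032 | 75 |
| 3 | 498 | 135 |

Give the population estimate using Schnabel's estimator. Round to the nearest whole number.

N ≈ 4921

Marked at large before each occasion: Mᵢ = Σⱼ<ᵢ (Cⱼ − Rⱼ) → M1=0, M2=364, M3=1321
Σ MᵢCᵢ = 0·364 + 364·1032 + 1321·498 = 0 + 375648 + 657858 = 1033506
Σ Rᵢ = 0 + 75 + 135 = 210
N̂ = 1033506 / 210 ≈ 4921.46 → 4921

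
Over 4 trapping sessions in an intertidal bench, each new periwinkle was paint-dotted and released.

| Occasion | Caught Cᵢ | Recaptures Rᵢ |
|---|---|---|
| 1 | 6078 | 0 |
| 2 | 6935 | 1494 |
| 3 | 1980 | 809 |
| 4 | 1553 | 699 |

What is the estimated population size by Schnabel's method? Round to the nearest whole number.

Marked at large before each occasion: Mᵢ = Σⱼ<ᵢ (Cⱼ − Rⱼ) → M1=0, M2=6078, M3=11519, M4=12690
Σ MᵢCᵢ = 0·6078 + 6078·6935 + 11519·1980 + 12690·1553 = 0 + 42150930 + 22807620 + 19707570 = 84666120
Σ Rᵢ = 0 + 1494 + 809 + 699 = 3002
N̂ = 84666120 / 3002 ≈ 28203.2 → 28203

N ≈ 28,203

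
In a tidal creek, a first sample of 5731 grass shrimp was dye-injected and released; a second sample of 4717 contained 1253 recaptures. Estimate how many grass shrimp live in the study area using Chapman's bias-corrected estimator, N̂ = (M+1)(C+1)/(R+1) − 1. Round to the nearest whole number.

N̂ = (5731+1)(4717+1)/(1253+1) − 1 = 5732·4718/1254 − 1
= 27043576/1254 − 1 ≈ 21565.9 − 1 ≈ 21564.9 → 21565

N ≈ 21,565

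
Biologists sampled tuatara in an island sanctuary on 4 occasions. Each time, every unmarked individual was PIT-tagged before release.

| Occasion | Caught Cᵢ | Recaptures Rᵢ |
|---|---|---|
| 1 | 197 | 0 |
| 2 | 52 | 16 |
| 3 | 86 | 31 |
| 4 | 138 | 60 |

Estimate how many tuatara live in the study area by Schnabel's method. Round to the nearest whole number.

Marked at large before each occasion: Mᵢ = Σⱼ<ᵢ (Cⱼ − Rⱼ) → M1=0, M2=197, M3=233, M4=288
Σ MᵢCᵢ = 0·197 + 197·52 + 233·86 + 288·138 = 0 + 10244 + 20038 + 39744 = 70026
Σ Rᵢ = 0 + 16 + 31 + 60 = 107
N̂ = 70026 / 107 ≈ 654.4 → 654

N ≈ 654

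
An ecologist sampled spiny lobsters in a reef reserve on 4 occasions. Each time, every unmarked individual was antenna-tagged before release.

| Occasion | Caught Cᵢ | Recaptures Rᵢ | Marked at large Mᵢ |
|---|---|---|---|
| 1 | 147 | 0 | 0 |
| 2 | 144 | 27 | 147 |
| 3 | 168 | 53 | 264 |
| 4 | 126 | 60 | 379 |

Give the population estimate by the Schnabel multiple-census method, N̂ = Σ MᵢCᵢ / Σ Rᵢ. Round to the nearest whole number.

N ≈ 809

Σ MᵢCᵢ = 0·147 + 147·144 + 264·168 + 379·126 = 0 + 21168 + 44352 + 47754 = 113274
Σ Rᵢ = 0 + 27 + 53 + 60 = 140
N̂ = 113274 / 140 ≈ 809.1 → 809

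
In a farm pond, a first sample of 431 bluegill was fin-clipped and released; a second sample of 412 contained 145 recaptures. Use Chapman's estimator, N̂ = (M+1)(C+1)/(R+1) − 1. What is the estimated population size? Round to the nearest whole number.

N ≈ 1221

N̂ = (431+1)(412+1)/(145+1) − 1 = 432·413/146 − 1
= 178416/146 − 1 ≈ 1222.0 − 1 ≈ 1221.0 → 1221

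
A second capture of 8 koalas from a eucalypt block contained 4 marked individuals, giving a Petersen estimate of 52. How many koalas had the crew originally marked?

From N = M·C/R: M = N·R / C = 52·4 / 8 = 208 / 8 = 26.

M = 26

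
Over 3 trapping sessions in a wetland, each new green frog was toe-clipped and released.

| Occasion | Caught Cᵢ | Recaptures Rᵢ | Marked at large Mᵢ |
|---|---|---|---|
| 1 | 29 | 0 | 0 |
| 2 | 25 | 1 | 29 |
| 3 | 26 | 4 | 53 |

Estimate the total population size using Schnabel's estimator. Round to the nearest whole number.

Σ MᵢCᵢ = 0·29 + 29·25 + 53·26 = 0 + 725 + 1378 = 2103
Σ Rᵢ = 0 + 1 + 4 = 5
N̂ = 2103 / 5 ≈ 420.6 → 421

N ≈ 421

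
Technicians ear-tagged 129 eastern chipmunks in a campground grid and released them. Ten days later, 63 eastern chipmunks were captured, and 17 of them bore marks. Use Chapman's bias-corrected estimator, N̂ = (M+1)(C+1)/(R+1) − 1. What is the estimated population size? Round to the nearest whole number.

N̂ = (129+1)(63+1)/(17+1) − 1 = 130·64/18 − 1
= 8320/18 − 1 ≈ 462.2 − 1 ≈ 461.2 → 461

N ≈ 461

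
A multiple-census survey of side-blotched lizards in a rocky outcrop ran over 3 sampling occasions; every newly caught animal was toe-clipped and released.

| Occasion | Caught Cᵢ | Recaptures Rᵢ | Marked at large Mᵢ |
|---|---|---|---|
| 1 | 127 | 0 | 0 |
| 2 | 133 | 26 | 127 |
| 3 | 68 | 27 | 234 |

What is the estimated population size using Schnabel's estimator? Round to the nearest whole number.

Σ MᵢCᵢ = 0·127 + 127·133 + 234·68 = 0 + 16891 + 15912 = 32803
Σ Rᵢ = 0 + 26 + 27 = 53
N̂ = 32803 / 53 ≈ 618.9 → 619

N ≈ 619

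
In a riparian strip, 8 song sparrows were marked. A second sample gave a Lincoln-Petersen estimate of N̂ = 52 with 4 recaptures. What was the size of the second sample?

C = 26

From N = M·C/R: C = N·R / M = 52·4 / 8 = 208 / 8 = 26.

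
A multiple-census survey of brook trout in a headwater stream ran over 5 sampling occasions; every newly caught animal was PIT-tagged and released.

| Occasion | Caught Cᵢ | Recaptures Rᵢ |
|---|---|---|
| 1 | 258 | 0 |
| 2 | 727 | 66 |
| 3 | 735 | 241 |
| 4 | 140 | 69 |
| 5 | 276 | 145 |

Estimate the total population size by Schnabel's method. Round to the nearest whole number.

N ≈ 2822

Marked at large before each occasion: Mᵢ = Σⱼ<ᵢ (Cⱼ − Rⱼ) → M1=0, M2=258, M3=919, M4=1413, M5=1484
Σ MᵢCᵢ = 0·258 + 258·727 + 919·735 + 1413·140 + 1484·276 = 0 + 187566 + 675465 + 197820 + 409584 = 1470435
Σ Rᵢ = 0 + 66 + 241 + 69 + 145 = 521
N̂ = 1470435 / 521 ≈ 2822.3 → 2822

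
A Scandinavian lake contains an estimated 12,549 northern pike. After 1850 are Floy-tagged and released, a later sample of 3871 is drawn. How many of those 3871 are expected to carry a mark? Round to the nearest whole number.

The marked fraction of the population is 1850/12549, so in a sample of 3871 expect C·(M/N) marked.
E[R] = 1850 × 3871 / 12549 = 7161350 / 12549 ≈ 570.7 → 571

expected recaptures ≈ 571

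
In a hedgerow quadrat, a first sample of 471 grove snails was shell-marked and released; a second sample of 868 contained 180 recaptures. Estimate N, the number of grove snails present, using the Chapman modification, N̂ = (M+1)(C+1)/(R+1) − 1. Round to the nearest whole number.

N ≈ 2265

N̂ = (471+1)(868+1)/(180+1) − 1 = 472·869/181 − 1
= 410168/181 − 1 ≈ 2266.1 − 1 ≈ 2265.1 → 2265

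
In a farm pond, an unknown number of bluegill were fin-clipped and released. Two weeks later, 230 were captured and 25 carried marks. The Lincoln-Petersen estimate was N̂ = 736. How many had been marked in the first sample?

From N = M·C/R: M = N·R / C = 736·25 / 230 = 18400 / 230 = 80.

M = 80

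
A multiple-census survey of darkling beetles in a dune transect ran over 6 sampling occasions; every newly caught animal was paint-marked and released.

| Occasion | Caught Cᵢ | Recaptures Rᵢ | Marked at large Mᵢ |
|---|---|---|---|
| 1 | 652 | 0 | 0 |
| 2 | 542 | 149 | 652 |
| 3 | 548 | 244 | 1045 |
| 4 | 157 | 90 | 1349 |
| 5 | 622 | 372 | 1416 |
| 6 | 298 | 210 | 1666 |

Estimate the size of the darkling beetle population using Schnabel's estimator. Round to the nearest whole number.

Σ MᵢCᵢ = 0·652 + 652·542 + 1045·548 + 1349·157 + 1416·622 + 1666·298 = 0 + 353384 + 572660 + 211793 + 880752 + 496468 = 2515057
Σ Rᵢ = 0 + 149 + 244 + 90 + 372 + 210 = 1065
N̂ = 2515057 / 1065 ≈ 2361.6 → 2362

N ≈ 2362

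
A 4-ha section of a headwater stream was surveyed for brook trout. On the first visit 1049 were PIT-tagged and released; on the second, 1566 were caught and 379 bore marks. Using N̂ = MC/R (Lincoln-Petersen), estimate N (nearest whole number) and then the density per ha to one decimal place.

density ≈ 1083.5 brook trout per ha

N̂ = 1049·1566/379 = 1642734/379 ≈ 4334.4 → 4334
Density = N̂ / area = 4334 / 4 ≈ 1083.50 → 1083.5 per ha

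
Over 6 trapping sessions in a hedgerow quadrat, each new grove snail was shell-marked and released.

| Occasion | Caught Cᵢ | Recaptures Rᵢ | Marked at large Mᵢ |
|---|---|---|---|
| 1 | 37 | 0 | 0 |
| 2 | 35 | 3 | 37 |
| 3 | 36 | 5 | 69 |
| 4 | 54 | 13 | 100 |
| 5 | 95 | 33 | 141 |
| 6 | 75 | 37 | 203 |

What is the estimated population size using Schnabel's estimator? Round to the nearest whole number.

Σ MᵢCᵢ = 0·37 + 37·35 + 69·36 + 100·54 + 141·95 + 203·75 = 0 + 1295 + 2484 + 5400 + 13395 + 15225 = 37799
Σ Rᵢ = 0 + 3 + 5 + 13 + 33 + 37 = 91
N̂ = 37799 / 91 ≈ 415.4 → 415

N ≈ 415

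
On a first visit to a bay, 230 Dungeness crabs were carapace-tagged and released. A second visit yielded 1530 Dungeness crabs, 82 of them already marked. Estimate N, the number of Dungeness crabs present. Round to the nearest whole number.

Lincoln-Petersen assumes M/N = R/C, so N = M·C / R.
N = (230 × 1530) / 82 = 351900 / 82 ≈ 4291.46 → 4291

N ≈ 4291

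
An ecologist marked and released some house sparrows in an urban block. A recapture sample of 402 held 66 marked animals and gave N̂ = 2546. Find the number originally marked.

From N = M·C/R: M = N·R / C = 2546·66 / 402 = 168036 / 402 = 418.

M = 418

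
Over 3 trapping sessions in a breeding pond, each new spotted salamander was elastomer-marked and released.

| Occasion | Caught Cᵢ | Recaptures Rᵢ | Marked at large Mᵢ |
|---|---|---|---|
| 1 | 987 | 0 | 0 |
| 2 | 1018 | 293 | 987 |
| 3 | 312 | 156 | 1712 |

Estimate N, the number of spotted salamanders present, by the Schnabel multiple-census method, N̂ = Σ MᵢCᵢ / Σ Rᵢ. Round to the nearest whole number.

N ≈ 3427

Σ MᵢCᵢ = 0·987 + 987·1018 + 1712·312 = 0 + 1004766 + 534144 = 1538910
Σ Rᵢ = 0 + 293 + 156 = 449
N̂ = 1538910 / 449 ≈ 3427.4 → 3427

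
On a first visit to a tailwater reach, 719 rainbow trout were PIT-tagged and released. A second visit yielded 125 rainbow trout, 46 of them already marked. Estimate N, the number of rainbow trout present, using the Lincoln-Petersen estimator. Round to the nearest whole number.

N ≈ 1954

N = (719 × 125) / 46 = 89875 / 46 ≈ 1953.8 → 1954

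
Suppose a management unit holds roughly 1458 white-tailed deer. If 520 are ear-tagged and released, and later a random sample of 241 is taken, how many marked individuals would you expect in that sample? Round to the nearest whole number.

expected recaptures ≈ 86

Expected recaptures E[R] = M·C / N.
E[R] = 520 × 241 / 1458 = 125320 / 1458 ≈ 86.0 → 86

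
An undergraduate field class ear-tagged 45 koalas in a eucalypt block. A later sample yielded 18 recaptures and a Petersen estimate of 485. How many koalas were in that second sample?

C = 194

From N = M·C/R: C = N·R / M = 485·18 / 45 = 8730 / 45 = 194.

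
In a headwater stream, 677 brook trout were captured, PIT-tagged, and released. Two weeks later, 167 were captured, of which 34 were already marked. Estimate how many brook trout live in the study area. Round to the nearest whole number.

N ≈ 3325

If marked individuals mix randomly, R/C ≈ M/N, giving N ≈ M·C/R.
N = (677 × 167) / 34 = 113059 / 34 ≈ 3325.3 → 3325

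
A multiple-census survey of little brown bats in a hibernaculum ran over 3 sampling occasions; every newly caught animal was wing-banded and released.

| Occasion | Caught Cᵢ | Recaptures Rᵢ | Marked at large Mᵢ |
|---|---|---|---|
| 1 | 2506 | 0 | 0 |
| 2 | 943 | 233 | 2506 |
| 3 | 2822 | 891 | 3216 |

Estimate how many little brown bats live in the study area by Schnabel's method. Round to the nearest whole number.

N ≈ 10,177

Σ MᵢCᵢ = 0·2506 + 2506·943 + 3216·2822 = 0 + 2363158 + 9075552 = 11438710
Σ Rᵢ = 0 + 233 + 891 = 1124
N̂ = 11438710 / 1124 ≈ 10176.8 → 10177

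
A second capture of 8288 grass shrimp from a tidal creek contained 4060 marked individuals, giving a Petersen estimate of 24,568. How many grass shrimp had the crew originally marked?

From N = M·C/R: M = N·R / C = 24568·4060 / 8288 = 99746080 / 8288 = 12035.

M = 12035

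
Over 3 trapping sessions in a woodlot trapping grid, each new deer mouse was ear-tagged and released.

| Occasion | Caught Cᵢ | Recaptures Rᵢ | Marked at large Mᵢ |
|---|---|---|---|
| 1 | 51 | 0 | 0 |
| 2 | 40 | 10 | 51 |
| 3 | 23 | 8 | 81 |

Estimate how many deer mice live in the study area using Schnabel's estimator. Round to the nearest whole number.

N ≈ 217

Σ MᵢCᵢ = 0·51 + 51·40 + 81·23 = 0 + 2040 + 1863 = 3903
Σ Rᵢ = 0 + 10 + 8 = 18
N̂ = 3903 / 18 ≈ 216.8 → 217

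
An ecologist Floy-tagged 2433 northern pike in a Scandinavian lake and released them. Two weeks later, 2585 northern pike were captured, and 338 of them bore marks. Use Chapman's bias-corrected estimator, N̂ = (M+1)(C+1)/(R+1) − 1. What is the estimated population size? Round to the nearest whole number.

N ≈ 18,566

N̂ = (2433+1)(2585+1)/(338+1) − 1 = 2434·2586/339 − 1
= 6294324/339 − 1 ≈ 18567.3 − 1 ≈ 18566.3 → 18566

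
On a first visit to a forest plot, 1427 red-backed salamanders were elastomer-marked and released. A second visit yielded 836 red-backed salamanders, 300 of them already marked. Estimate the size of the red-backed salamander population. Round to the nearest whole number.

N ≈ 3977

The marked fraction in the recapture sample should equal the marked fraction in the population: 300/836 = 1427/N.
N = (1427 × 836) / 300 = 1192972 / 300 ≈ 3976.6 → 3977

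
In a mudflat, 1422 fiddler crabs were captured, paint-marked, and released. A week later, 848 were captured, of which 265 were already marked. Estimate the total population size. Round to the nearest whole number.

N ≈ 4550

The marked fraction in the recapture sample should equal the marked fraction in the population: 265/848 = 1422/N.
N = (1422 × 848) / 265 = 1205856 / 265 ≈ 4550.4 → 4550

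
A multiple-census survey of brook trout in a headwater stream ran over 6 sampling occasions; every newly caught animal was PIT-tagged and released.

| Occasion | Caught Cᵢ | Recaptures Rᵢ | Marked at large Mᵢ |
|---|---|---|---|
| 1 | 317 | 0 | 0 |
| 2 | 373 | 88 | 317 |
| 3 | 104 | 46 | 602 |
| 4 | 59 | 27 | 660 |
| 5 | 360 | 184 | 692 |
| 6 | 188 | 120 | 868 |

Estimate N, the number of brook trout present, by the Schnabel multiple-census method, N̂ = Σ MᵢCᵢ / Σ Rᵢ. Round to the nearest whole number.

N ≈ 1359

Σ MᵢCᵢ = 0·317 + 317·373 + 602·104 + 660·59 + 692·360 + 868·188 = 0 + 118241 + 62608 + 38940 + 249120 + 163184 = 632093
Σ Rᵢ = 0 + 88 + 46 + 27 + 184 + 120 = 465
N̂ = 632093 / 465 ≈ 1359.3 → 1359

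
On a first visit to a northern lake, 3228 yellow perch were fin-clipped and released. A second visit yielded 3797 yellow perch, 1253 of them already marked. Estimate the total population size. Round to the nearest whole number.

If marked individuals mix randomly, R/C ≈ M/N, giving N ≈ M·C/R.
N = (3228 × 3797) / 1253 = 12256716 / 1253 ≈ 9781.9 → 9782

N ≈ 9782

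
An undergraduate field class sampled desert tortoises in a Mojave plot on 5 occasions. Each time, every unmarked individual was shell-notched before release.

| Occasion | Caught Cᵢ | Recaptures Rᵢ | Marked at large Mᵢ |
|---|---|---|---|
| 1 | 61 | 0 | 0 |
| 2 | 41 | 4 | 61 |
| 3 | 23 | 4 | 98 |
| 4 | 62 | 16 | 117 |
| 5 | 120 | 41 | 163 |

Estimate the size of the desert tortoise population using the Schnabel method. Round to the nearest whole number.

Σ MᵢCᵢ = 0·61 + 61·41 + 98·23 + 117·62 + 163·120 = 0 + 2501 + 2254 + 7254 + 19560 = 31569
Σ Rᵢ = 0 + 4 + 4 + 16 + 41 = 65
N̂ = 31569 / 65 ≈ 485.7 → 486

N ≈ 486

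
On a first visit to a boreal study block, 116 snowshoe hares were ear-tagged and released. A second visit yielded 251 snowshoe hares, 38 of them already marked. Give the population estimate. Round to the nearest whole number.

N = (116 × 251) / 38 = 29116 / 38 ≈ 766.2 → 766

N ≈ 766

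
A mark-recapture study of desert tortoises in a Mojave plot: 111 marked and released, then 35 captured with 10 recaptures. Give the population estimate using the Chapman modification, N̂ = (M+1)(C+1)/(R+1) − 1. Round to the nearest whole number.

N̂ = (111+1)(35+1)/(10+1) − 1 = 112·36/11 − 1
= 4032/11 − 1 ≈ 366.5 − 1 ≈ 365.5 → 366

N ≈ 366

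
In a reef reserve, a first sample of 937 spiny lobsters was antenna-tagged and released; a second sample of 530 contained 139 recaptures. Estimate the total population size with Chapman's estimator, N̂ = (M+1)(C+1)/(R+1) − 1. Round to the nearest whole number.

N ≈ 3557

N̂ = (937+1)(530+1)/(139+1) − 1 = 938·531/140 − 1
= 498078/140 − 1 ≈ 3557.7 − 1 ≈ 3556.7 → 3557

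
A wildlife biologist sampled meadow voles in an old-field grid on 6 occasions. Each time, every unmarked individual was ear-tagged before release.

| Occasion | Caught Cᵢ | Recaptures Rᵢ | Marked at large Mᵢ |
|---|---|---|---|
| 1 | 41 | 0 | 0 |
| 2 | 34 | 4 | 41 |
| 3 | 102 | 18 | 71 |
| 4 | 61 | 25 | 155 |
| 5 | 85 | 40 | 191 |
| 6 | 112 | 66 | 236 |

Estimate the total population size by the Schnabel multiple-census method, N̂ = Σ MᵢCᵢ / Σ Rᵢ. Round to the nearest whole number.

N ≈ 397

Σ MᵢCᵢ = 0·41 + 41·34 + 71·102 + 155·61 + 191·85 + 236·112 = 0 + 1394 + 7242 + 9455 + 16235 + 26432 = 60758
Σ Rᵢ = 0 + 4 + 18 + 25 + 40 + 66 = 153
N̂ = 60758 / 153 ≈ 397.1 → 397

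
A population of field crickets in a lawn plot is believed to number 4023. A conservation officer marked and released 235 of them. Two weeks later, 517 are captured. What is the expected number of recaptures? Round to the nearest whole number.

Expected recaptures E[R] = M·C / N.
E[R] = 235 × 517 / 4023 = 121495 / 4023 ≈ 30.2 → 30

expected recaptures ≈ 30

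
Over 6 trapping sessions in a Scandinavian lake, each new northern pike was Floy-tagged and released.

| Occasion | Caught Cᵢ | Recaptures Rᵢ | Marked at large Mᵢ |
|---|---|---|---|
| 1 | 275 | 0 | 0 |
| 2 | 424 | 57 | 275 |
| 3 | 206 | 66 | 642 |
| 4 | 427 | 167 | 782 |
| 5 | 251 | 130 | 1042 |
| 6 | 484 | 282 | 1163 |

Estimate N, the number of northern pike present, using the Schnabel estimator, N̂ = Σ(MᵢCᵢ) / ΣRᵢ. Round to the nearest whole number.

N ≈ 2005

Σ MᵢCᵢ = 0·275 + 275·424 + 642·206 + 782·427 + 1042·251 + 1163·484 = 0 + 116600 + 132252 + 333914 + 261542 + 562892 = 1407200
Σ Rᵢ = 0 + 57 + 66 + 167 + 130 + 282 = 702
N̂ = 1407200 / 702 ≈ 2004.6 → 2005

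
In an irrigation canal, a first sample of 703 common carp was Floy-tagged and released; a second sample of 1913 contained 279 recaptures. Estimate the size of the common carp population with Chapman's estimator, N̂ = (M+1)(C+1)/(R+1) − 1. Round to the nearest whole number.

N̂ = (703+1)(1913+1)/(279+1) − 1 = 704·1914/280 − 1
= 1347456/280 − 1 ≈ 4812.3 − 1 ≈ 4811.3 → 4811

N ≈ 4811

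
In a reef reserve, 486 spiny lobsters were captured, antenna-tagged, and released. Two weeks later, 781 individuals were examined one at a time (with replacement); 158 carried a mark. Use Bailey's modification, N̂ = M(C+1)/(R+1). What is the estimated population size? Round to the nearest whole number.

N ≈ 2390

N̂ = 486·(781+1)/(158+1) = 486·782/159 = 380052/159 ≈ 2390.3 → 2390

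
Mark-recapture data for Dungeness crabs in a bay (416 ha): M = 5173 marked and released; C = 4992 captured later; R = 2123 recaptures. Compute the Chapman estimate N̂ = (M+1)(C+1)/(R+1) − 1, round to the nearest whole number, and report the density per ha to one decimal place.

density ≈ 29.2 Dungeness crabs per ha

N̂ = 5174·4993/2124 − 1 = 25833782/2124 − 1 ≈ 12161.8 → 12162
Density = N̂ / area = 12162 / 416 ≈ 29.24 → 29.2 per ha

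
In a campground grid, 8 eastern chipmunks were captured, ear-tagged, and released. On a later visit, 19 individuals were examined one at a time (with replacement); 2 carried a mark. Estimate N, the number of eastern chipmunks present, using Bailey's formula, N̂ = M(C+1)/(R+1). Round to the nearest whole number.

N ≈ 53

N̂ = 8·(19+1)/(2+1) = 8·20/3 = 160/3 ≈ 53.3 → 53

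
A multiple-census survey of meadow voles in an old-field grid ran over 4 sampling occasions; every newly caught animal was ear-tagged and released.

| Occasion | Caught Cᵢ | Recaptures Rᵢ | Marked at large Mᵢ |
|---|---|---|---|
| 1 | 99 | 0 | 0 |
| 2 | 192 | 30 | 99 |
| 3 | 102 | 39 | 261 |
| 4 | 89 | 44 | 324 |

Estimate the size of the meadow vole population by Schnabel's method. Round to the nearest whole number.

N ≈ 659

Σ MᵢCᵢ = 0·99 + 99·192 + 261·102 + 324·89 = 0 + 19008 + 26622 + 28836 = 74466
Σ Rᵢ = 0 + 30 + 39 + 44 = 113
N̂ = 74466 / 113 ≈ 659.0 → 659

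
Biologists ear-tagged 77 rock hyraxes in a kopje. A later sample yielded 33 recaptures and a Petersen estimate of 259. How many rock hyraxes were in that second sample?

C = 111

From N = M·C/R: C = N·R / M = 259·33 / 77 = 8547 / 77 = 111.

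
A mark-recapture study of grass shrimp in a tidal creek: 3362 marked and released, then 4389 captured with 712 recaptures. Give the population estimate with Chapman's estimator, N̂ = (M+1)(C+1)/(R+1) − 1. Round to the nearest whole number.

N̂ = (3362+1)(4389+1)/(712+1) − 1 = 3363·4390/713 − 1
= 14763570/713 − 1 ≈ 20706.3 − 1 ≈ 20705.3 → 20705

N ≈ 20,705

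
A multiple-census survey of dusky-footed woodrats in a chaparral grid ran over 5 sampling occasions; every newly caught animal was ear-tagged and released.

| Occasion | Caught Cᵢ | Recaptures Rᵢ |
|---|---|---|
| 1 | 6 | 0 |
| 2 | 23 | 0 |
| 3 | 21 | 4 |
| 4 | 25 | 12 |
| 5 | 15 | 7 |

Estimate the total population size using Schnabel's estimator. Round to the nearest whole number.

N ≈ 121

Marked at large before each occasion: Mᵢ = Σⱼ<ᵢ (Cⱼ − Rⱼ) → M1=0, M2=6, M3=29, M4=46, M5=59
Σ MᵢCᵢ = 0·6 + 6·23 + 29·21 + 46·25 + 59·15 = 0 + 138 + 609 + 1150 + 885 = 2782
Σ Rᵢ = 0 + 0 + 4 + 12 + 7 = 23
N̂ = 2782 / 23 ≈ 121.0 → 121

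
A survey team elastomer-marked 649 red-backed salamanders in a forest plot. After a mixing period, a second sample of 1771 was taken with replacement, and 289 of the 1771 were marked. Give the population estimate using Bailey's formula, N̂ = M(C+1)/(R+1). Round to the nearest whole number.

N ≈ 3966

N̂ = 649·(1771+1)/(289+1) = 649·1772/290 = 1150028/290 ≈ 3965.6 → 3966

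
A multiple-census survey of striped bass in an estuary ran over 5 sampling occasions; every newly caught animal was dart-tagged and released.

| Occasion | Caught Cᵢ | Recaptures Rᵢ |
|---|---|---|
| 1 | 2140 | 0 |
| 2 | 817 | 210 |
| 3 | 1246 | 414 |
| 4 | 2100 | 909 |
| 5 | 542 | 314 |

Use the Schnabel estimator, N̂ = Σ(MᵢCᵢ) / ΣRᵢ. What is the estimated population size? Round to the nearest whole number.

N ≈ 8269

Marked at large before each occasion: Mᵢ = Σⱼ<ᵢ (Cⱼ − Rⱼ) → M1=0, M2=2140, M3=2747, M4=3579, M5=4770
Σ MᵢCᵢ = 0·2140 + 2140·817 + 2747·1246 + 3579·2100 + 4770·542 = 0 + 1748380 + 3422762 + 7515900 + 2585340 = 15272382
Σ Rᵢ = 0 + 210 + 414 + 909 + 314 = 1847
N̂ = 15272382 / 1847 ≈ 8268.8 → 8269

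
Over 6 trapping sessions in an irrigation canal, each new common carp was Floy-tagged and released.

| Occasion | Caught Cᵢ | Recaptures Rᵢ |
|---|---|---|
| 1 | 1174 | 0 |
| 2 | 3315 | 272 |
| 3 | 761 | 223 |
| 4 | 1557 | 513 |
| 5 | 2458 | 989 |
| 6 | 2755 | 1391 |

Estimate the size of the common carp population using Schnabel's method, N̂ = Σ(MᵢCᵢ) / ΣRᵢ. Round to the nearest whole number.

Marked at large before each occasion: Mᵢ = Σⱼ<ᵢ (Cⱼ − Rⱼ) → M1=0, M2=1174, M3=4217, M4=4755, M5=5799, M6=7268
Σ MᵢCᵢ = 0·1174 + 1174·3315 + 4217·761 + 4755·1557 + 5799·2458 + 7268·2755 = 0 + 3891810 + 3209137 + 7403535 + 14253942 + 20023340 = 48781764
Σ Rᵢ = 0 + 272 + 223 + 513 + 989 + 1391 = 3388
N̂ = 48781764 / 3388 ≈ 14398.4 → 14398

N ≈ 14,398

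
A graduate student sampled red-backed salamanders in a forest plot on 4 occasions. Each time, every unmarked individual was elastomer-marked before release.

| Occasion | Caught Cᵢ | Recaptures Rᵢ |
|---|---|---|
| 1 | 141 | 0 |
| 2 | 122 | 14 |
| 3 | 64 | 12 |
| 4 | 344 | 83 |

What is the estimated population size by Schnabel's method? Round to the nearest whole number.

N ≈ 1254

Marked at large before each occasion: Mᵢ = Σⱼ<ᵢ (Cⱼ − Rⱼ) → M1=0, M2=141, M3=249, M4=301
Σ MᵢCᵢ = 0·141 + 141·122 + 249·64 + 301·344 = 0 + 17202 + 15936 + 103544 = 136682
Σ Rᵢ = 0 + 14 + 12 + 83 = 109
N̂ = 136682 / 109 ≈ 1254.0 → 1254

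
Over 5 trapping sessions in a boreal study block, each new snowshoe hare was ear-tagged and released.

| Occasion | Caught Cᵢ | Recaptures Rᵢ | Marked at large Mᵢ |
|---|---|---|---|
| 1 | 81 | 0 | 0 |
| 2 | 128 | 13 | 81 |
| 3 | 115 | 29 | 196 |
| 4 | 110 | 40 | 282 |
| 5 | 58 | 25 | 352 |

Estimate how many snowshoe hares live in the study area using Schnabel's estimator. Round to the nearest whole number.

N ≈ 788

Σ MᵢCᵢ = 0·81 + 81·128 + 196·115 + 282·110 + 352·58 = 0 + 10368 + 22540 + 31020 + 20416 = 84344
Σ Rᵢ = 0 + 13 + 29 + 40 + 25 = 107
N̂ = 84344 / 107 ≈ 788.3 → 788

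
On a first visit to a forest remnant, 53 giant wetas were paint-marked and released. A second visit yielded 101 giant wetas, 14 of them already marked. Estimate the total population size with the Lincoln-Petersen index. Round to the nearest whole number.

If marked individuals mix randomly, R/C ≈ M/N, giving N ≈ M·C/R.
N = (53 × 101) / 14 = 5353 / 14 ≈ 382.4 → 382

N ≈ 382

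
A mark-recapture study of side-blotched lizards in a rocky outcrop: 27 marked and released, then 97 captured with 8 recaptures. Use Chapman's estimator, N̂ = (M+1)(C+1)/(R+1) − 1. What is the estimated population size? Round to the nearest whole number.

N ≈ 304

N̂ = (27+1)(97+1)/(8+1) − 1 = 28·98/9 − 1
= 2744/9 − 1 ≈ 304.9 − 1 ≈ 303.9 → 304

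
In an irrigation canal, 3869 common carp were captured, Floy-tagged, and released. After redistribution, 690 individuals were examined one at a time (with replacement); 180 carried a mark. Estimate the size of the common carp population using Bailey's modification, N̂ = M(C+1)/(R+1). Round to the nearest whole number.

N ≈ 14,771

N̂ = 3869·(690+1)/(180+1) = 3869·691/181 = 2673479/181 ≈ 14770.6 → 14771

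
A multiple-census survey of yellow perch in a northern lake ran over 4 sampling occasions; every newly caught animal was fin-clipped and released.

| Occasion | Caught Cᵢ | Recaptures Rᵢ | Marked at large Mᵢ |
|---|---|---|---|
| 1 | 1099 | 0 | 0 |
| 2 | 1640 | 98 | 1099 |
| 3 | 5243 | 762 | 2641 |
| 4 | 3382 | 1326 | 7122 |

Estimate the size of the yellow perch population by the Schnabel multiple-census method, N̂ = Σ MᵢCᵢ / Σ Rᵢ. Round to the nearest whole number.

Σ MᵢCᵢ = 0·1099 + 1099·1640 + 2641·5243 + 7122·3382 = 0 + 1802360 + 13846763 + 24086604 = 39735727
Σ Rᵢ = 0 + 98 + 762 + 1326 = 2186
N̂ = 39735727 / 2186 ≈ 18177.4 → 18177

N ≈ 18,177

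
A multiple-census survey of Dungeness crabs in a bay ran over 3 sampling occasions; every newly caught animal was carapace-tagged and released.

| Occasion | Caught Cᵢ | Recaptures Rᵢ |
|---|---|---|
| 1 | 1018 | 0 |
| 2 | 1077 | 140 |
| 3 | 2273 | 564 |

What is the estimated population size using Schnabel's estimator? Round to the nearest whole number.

Marked at large before each occasion: Mᵢ = Σⱼ<ᵢ (Cⱼ − Rⱼ) → M1=0, M2=1018, M3=1955
Σ MᵢCᵢ = 0·1018 + 1018·1077 + 1955·2273 = 0 + 1096386 + 4443715 = 5540101
Σ Rᵢ = 0 + 140 + 564 = 704
N̂ = 5540101 / 704 ≈ 7869.46 → 7869

N ≈ 7869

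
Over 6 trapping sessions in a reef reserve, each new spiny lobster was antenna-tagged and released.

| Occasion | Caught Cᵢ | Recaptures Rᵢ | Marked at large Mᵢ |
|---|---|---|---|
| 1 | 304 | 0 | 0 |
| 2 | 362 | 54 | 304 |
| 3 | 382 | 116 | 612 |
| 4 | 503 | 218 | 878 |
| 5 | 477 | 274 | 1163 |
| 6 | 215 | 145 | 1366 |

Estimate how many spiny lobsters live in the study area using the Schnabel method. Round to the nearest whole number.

N ≈ 2025

Σ MᵢCᵢ = 0·304 + 304·362 + 612·382 + 878·503 + 1163·477 + 1366·215 = 0 + 110048 + 233784 + 441634 + 554751 + 293690 = 1633907
Σ Rᵢ = 0 + 54 + 116 + 218 + 274 + 145 = 807
N̂ = 1633907 / 807 ≈ 2024.7 → 2025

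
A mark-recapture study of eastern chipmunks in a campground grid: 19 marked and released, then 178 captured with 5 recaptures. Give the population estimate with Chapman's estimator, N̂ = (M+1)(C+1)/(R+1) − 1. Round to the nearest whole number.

N ≈ 596

N̂ = (19+1)(178+1)/(5+1) − 1 = 20·179/6 − 1
= 3580/6 − 1 ≈ 596.7 − 1 ≈ 595.7 → 596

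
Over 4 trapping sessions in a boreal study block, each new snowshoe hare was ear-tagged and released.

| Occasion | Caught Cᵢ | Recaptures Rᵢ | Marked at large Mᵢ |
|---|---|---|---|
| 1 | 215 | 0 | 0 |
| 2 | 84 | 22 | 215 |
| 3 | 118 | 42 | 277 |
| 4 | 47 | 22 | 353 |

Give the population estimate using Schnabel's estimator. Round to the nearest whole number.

N ≈ 783

Σ MᵢCᵢ = 0·215 + 215·84 + 277·118 + 353·47 = 0 + 18060 + 32686 + 16591 = 67337
Σ Rᵢ = 0 + 22 + 42 + 22 = 86
N̂ = 67337 / 86 ≈ 783.0 → 783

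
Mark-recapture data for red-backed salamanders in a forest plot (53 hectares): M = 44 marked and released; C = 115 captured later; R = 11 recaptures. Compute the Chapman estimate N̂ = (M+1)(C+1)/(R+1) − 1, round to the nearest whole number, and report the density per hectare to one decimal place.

N̂ = 45·116/12 − 1 = 5220/12 − 1 = 434
Density = N̂ / area = 434 / 53 ≈ 8.19 → 8.2 per hectare

density ≈ 8.2 red-backed salamanders per hectare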